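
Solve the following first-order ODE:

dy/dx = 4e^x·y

Separating variables and integrating:
ln|y| = 4e^x + C

General solution: y = Ce^(4e^x)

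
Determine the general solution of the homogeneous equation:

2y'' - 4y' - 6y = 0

Characteristic equation: 2r² - 4r - 6 = 0
Divide by 2: r² - 2r - 3 = 0
Roots: r = 3, -1 (distinct real)
General solution: y = C₁e^(3x) + C₂e^(-x)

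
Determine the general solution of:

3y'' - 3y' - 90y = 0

Characteristic equation: 3r² - 3r - 90 = 0
Divide by 3: r² - r - 30 = 0
Roots: r = 6, -5 (distinct real)
General solution: y = C₁e^(6x) + C₂e^(-5x)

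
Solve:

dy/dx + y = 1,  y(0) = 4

General solution: y = 1 + Ce^(-x)
Applying y(0) = 4: C = 4 - 1 = 3
Particular solution: y = 1 + 3e^(-x)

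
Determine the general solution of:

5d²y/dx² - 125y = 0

Characteristic equation: 5r² - 125 = 0
Divide by 5: r² - 25 = 0
Roots: r = 5, -5 (distinct real)
General solution: y = C₁e^(5x) + C₂e^(-5x)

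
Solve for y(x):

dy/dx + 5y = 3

Using integrating factor method:

General solution: y = 3/5 + Ce^(-5x)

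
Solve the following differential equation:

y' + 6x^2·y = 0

Using integrating factor method:

General solution: y = Ce^(-2x^3)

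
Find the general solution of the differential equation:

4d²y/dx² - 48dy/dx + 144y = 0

Characteristic equation: 4r² - 48r + 144 = 0
Divide by 4: r² - 12r + 36 = 0
Factored: (r - 6)² = 0
Repeated root: r = 6
General solution: y = (C₁ + C₂x)e^(6x)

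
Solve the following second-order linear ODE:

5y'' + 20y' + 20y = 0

Characteristic equation: 5r² + 20r + 20 = 0
Divide by 5: r² + 4r + 4 = 0
Factored: (r + 2)² = 0
Repeated root: r = -2
General solution: y = (C₁ + C₂x)e^(-2x)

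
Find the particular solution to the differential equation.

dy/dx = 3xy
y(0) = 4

General solution: y = Ce^(3x²/2)
Applying IC y(0) = 4:
Particular solution: y = 4e^(3x²/2)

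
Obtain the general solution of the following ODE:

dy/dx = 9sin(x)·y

Separating variables and integrating:
ln|y| = -9cos(x) + C

General solution: y = Ce^(-9cos(x))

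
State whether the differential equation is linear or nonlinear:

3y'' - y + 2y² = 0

Nonlinear (y² term)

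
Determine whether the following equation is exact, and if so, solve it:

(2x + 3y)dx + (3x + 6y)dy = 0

Verify exactness: ∂M/∂y = ∂N/∂x ✓
Find F(x,y) such that ∂F/∂x = M, ∂F/∂y = N
Solution: x² + 3xy + 3y² = C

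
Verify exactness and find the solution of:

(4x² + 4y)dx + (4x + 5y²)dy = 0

Verify exactness: ∂M/∂y = ∂N/∂x ✓
Find F(x,y) such that ∂F/∂x = M, ∂F/∂y = N
Solution: 4x³/3 + 4xy + 5y³/3 = C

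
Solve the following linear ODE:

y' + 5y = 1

Using integrating factor method:

General solution: y = 1/5 + Ce^(-5x)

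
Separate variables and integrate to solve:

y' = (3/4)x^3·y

Separating variables and integrating:
ln|y| = 3x^4/16 + C

General solution: y = Ce^(3x^4/16)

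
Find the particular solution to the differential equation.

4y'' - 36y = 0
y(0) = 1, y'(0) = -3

General solution: y = C₁e^(3x) + C₂e^(-3x)
Applying ICs: C₁ = 0, C₂ = 1
Particular solution: y = e^(-3x)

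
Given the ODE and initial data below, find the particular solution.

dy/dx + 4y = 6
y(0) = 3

General solution: y = 3/2 + Ce^(-4x)
Applying y(0) = 3: C = 3 - 3/2 = 3/2
Particular solution: y = 3/2 + (3/2)e^(-4x)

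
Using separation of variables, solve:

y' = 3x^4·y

Separating variables and integrating:
ln|y| = 3x^5/5 + C

General solution: y = Ce^(3x^5/5)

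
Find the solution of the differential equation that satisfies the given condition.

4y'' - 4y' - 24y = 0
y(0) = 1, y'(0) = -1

General solution: y = C₁e^(3x) + C₂e^(-2x)
Applying ICs: C₁ = 1/5, C₂ = 4/5
Particular solution: y = (1/5)e^(3x) + (4/5)e^(-2x)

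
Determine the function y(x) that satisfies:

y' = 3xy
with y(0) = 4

General solution: y = Ce^(3x²/2)
Applying IC y(0) = 4:
Particular solution: y = 4e^(3x²/2)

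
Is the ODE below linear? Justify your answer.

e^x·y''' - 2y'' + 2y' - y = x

Yes. Linear (y and its derivatives appear to the first power only, no products of y terms)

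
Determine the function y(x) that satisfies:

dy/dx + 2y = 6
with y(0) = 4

General solution: y = 3 + Ce^(-2x)
Applying y(0) = 4: C = 4 - 3 = 1
Particular solution: y = 3 + e^(-2x)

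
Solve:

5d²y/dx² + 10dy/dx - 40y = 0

Characteristic equation: 5r² + 10r - 40 = 0
Divide by 5: r² + 2r - 8 = 0
Roots: r = 2, -4 (distinct real)
General solution: y = C₁e^(2x) + C₂e^(-4x)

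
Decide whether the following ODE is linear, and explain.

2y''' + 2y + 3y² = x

Nonlinear (y² term)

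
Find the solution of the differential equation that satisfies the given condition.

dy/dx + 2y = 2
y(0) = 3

General solution: y = 1 + Ce^(-2x)
Applying y(0) = 3: C = 3 - 1 = 2
Particular solution: y = 1 + 2e^(-2x)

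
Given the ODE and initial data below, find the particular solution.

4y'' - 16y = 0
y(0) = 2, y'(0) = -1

General solution: y = C₁e^(2x) + C₂e^(-2x)
Applying ICs: C₁ = 3/4, C₂ = 5/4
Particular solution: y = (3/4)e^(2x) + (5/4)e^(-2x)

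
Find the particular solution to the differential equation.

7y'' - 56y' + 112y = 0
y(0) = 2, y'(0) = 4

General solution: y = (C₁ + C₂x)e^(4x)
Repeated root r = 4
Applying ICs: C₁ = 2, C₂ = -4
Particular solution: y = (2 - 4x)e^(4x)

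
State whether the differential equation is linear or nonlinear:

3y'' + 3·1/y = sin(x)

Nonlinear (1/y term)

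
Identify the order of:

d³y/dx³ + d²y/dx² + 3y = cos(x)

The order is 3 (highest derivative is of order 3).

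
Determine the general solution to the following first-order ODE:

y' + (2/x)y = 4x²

Using integrating factor method:

General solution: y = (4/5)x^3 + Cx^(-2)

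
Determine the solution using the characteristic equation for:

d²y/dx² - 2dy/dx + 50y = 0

Characteristic equation: r² - 2r + 50 = 0
Roots: r = 1 ± 7i (complex conjugates)
General solution: y = e^x(C₁cos(7x) + C₂sin(7x))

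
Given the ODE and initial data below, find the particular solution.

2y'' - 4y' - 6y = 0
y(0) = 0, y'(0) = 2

General solution: y = C₁e^(3x) + C₂e^(-x)
Applying ICs: C₁ = 1/2, C₂ = -1/2
Particular solution: y = (1/2)e^(3x) - (1/2)e^(-x)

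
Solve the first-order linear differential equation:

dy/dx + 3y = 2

Using integrating factor method:

General solution: y = 2/3 + Ce^(-3x)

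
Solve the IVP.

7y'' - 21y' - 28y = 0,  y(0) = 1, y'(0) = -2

General solution: y = C₁e^(4x) + C₂e^(-x)
Applying ICs: C₁ = -1/5, C₂ = 6/5
Particular solution: y = -(1/5)e^(4x) + (6/5)e^(-x)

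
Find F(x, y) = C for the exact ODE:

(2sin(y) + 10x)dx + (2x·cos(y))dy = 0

Verify exactness: ∂M/∂y = ∂N/∂x ✓
Find F(x,y) such that ∂F/∂x = M, ∂F/∂y = N
Solution: 2x·sin(y) + 5x² = C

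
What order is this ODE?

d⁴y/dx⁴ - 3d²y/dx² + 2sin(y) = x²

The order is 4 (highest derivative is of order 4).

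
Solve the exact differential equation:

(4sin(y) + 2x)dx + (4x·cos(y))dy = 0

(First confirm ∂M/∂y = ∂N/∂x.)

Verify exactness: ∂M/∂y = ∂N/∂x ✓
Find F(x,y) such that ∂F/∂x = M, ∂F/∂y = N
Solution: 4x·sin(y) + x² = C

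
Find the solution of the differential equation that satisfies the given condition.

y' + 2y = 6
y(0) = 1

General solution: y = 3 + Ce^(-2x)
Applying y(0) = 1: C = 1 - 3 = -2
Particular solution: y = 3 - 2e^(-2x)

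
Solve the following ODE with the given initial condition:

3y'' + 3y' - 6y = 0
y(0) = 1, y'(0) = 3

General solution: y = C₁e^x + C₂e^(-2x)
Applying ICs: C₁ = 5/3, C₂ = -2/3
Particular solution: y = (5/3)e^x - (2/3)e^(-2x)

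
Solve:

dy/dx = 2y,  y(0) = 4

General solution: y = Ce^(2x)
Applying IC y(0) = 4:
Particular solution: y = 4e^(2x)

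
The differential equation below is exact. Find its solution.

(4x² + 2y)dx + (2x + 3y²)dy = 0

Verify exactness: ∂M/∂y = ∂N/∂x ✓
Find F(x,y) such that ∂F/∂x = M, ∂F/∂y = N
Solution: 4x³/3 + 2xy + y³ = C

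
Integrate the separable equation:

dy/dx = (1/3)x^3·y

Separating variables and integrating:
ln|y| = x^4/12 + C

General solution: y = Ce^(x^4/12)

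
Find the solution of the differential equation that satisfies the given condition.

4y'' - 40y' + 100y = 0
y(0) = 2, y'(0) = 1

General solution: y = (C₁ + C₂x)e^(5x)
Repeated root r = 5
Applying ICs: C₁ = 2, C₂ = -9
Particular solution: y = (2 - 9x)e^(5x)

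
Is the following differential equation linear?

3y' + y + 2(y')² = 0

No. Nonlinear ((y')² term)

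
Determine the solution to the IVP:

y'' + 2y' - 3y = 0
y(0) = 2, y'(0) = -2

General solution: y = C₁e^x + C₂e^(-3x)
Applying ICs: C₁ = 1, C₂ = 1
Particular solution: y = e^x + e^(-3x)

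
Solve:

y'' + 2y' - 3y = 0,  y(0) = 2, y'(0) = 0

General solution: y = C₁e^x + C₂e^(-3x)
Applying ICs: C₁ = 3/2, C₂ = 1/2
Particular solution: y = (3/2)e^x + (1/2)e^(-3x)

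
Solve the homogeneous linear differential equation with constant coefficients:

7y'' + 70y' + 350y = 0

Characteristic equation: 7r² + 70r + 350 = 0
Divide by 7: r² + 10r + 50 = 0
Roots: r = -5 ± 5i (complex conjugates)
General solution: y = e^(-5x)(C₁cos(5x) + C₂sin(5x))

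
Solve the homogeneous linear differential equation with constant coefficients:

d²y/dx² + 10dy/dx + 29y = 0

Characteristic equation: r² + 10r + 29 = 0
Roots: r = -5 ± 2i (complex conjugates)
General solution: y = e^(-5x)(C₁cos(2x) + C₂sin(2x))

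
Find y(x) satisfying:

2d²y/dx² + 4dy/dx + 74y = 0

Characteristic equation: 2r² + 4r + 74 = 0
Divide by 2: r² + 2r + 37 = 0
Roots: r = -1 ± 6i (complex conjugates)
General solution: y = e^(-x)(C₁cos(6x) + C₂sin(6x))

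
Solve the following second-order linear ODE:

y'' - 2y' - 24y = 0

Characteristic equation: r² - 2r - 24 = 0
Roots: r = 6, -4 (distinct real)
General solution: y = C₁e^(6x) + C₂e^(-4x)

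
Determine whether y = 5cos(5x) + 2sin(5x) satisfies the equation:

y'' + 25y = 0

Verification:
y'' = -125cos(5x) - 50sin(5x)
y'' + 25y = 0 ✓

Yes, it is a solution.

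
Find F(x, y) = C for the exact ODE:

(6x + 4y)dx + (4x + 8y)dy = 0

Verify exactness: ∂M/∂y = ∂N/∂x ✓
Find F(x,y) such that ∂F/∂x = M, ∂F/∂y = N
Solution: 3x² + 4xy + 4y² = C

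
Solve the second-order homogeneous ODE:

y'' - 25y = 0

Characteristic equation: r² - 25 = 0
Roots: r = 5, -5 (distinct real)
General solution: y = C₁e^(5x) + C₂e^(-5x)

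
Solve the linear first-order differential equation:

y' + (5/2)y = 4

Using integrating factor method:

General solution: y = 8/5 + Ce^(-5x/2)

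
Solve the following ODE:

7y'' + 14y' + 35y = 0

Characteristic equation: 7r² + 14r + 35 = 0
Divide by 7: r² + 2r + 5 = 0
Roots: r = -1 ± 2i (complex conjugates)
General solution: y = e^(-x)(C₁cos(2x) + C₂sin(2x))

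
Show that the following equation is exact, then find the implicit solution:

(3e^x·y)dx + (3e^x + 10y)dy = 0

Verify exactness: ∂M/∂y = ∂N/∂x ✓
Find F(x,y) such that ∂F/∂x = M, ∂F/∂y = N
Solution: 3e^x·y + 5y² = C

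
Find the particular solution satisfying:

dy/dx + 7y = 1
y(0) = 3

General solution: y = 1/7 + Ce^(-7x)
Applying y(0) = 3: C = 3 - 1/7 = 20/7
Particular solution: y = 1/7 + (20/7)e^(-7x)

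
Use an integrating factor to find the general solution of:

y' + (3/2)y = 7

Using integrating factor method:

General solution: y = 14/3 + Ce^(-3x/2)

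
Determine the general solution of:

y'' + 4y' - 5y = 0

Characteristic equation: r² + 4r - 5 = 0
Roots: r = 1, -5 (distinct real)
General solution: y = C₁e^x + C₂e^(-5x)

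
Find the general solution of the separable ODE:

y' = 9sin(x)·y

Separating variables and integrating:
ln|y| = -9cos(x) + C

General solution: y = Ce^(-9cos(x))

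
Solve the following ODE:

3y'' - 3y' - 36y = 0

Characteristic equation: 3r² - 3r - 36 = 0
Divide by 3: r² - r - 12 = 0
Roots: r = 4, -3 (distinct real)
General solution: y = C₁e^(4x) + C₂e^(-3x)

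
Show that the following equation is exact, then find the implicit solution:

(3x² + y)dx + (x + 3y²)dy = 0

Verify exactness: ∂M/∂y = ∂N/∂x ✓
Find F(x,y) such that ∂F/∂x = M, ∂F/∂y = N
Solution: x³ + xy + y³ = C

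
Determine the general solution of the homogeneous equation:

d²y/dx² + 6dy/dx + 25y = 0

Characteristic equation: r² + 6r + 25 = 0
Roots: r = -3 ± 4i (complex conjugates)
General solution: y = e^(-3x)(C₁cos(4x) + C₂sin(4x))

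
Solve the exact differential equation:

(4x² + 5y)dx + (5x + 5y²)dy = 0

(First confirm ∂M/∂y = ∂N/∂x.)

Verify exactness: ∂M/∂y = ∂N/∂x ✓
Find F(x,y) such that ∂F/∂x = M, ∂F/∂y = N
Solution: 4x³/3 + 5xy + 5y³/3 = C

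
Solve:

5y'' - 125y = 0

Characteristic equation: 5r² - 125 = 0
Divide by 5: r² - 25 = 0
Roots: r = 5, -5 (distinct real)
General solution: y = C₁e^(5x) + C₂e^(-5x)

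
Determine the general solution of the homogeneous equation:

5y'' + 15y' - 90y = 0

Characteristic equation: 5r² + 15r - 90 = 0
Divide by 5: r² + 3r - 18 = 0
Roots: r = 3, -6 (distinct real)
General solution: y = C₁e^(3x) + C₂e^(-6x)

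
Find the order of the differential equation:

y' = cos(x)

The order is 1 (highest derivative is of order 1).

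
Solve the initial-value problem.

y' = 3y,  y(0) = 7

General solution: y = Ce^(3x)
Applying IC y(0) = 7:
Particular solution: y = 7e^(3x)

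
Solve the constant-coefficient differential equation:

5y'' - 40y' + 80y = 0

Characteristic equation: 5r² - 40r + 80 = 0
Divide by 5: r² - 8r + 16 = 0
Factored: (r - 4)² = 0
Repeated root: r = 4
General solution: y = (C₁ + C₂x)e^(4x)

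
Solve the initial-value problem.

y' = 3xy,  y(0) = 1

General solution: y = Ce^(3x²/2)
Applying IC y(0) = 1:
Particular solution: y = e^(3x²/2)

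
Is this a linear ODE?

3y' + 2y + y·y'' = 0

No. Nonlinear (y·y'' term)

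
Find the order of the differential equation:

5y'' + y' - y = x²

The order is 2 (highest derivative is of order 2).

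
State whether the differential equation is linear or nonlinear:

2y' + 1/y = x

Nonlinear (1/y term)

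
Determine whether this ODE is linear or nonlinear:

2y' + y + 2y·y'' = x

Nonlinear (y·y'' term)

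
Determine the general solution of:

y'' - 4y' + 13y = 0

Characteristic equation: r² - 4r + 13 = 0
Roots: r = 2 ± 3i (complex conjugates)
General solution: y = e^(2x)(C₁cos(3x) + C₂sin(3x))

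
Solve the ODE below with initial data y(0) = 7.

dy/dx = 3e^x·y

General solution: y = Ce^(3e^x)
Applying IC y(0) = 7:
Particular solution: y = 7e^(3(e^x - 1))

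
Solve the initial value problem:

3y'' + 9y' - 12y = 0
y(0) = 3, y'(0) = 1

General solution: y = C₁e^x + C₂e^(-4x)
Applying ICs: C₁ = 13/5, C₂ = 2/5
Particular solution: y = (13/5)e^x + (2/5)e^(-4x)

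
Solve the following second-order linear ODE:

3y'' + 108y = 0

Characteristic equation: 3r² + 108 = 0
Divide by 3: r² + 36 = 0
Roots: r = ±6i (complex conjugates)
General solution: y = C₁cos(6x) + C₂sin(6x)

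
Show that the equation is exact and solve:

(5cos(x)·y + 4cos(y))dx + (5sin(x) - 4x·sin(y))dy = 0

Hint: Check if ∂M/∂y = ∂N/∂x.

Verify exactness: ∂M/∂y = ∂N/∂x ✓
Find F(x,y) such that ∂F/∂x = M, ∂F/∂y = N
Solution: 5sin(x)·y + 4x·cos(y) = C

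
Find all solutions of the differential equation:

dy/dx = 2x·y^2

Separating variables and integrating:
-1/y = x^2 + C

General solution: y^-1 = -x^2 + C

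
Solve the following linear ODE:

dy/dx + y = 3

Using integrating factor method:

General solution: y = 3 + Ce^(-x)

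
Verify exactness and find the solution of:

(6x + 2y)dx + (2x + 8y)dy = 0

Verify exactness: ∂M/∂y = ∂N/∂x ✓
Find F(x,y) such that ∂F/∂x = M, ∂F/∂y = N
Solution: 3x² + 2xy + 4y² = C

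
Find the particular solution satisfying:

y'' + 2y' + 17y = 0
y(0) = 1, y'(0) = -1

General solution: y = e^(-x)(C₁cos(4x) + C₂sin(4x))
Complex roots r = -1 ± 4i
Applying ICs: C₁ = 1, C₂ = 0
Particular solution: y = e^(-x)(cos(4x))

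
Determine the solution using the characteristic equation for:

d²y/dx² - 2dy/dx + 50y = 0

Characteristic equation: r² - 2r + 50 = 0
Roots: r = 1 ± 7i (complex conjugates)
General solution: y = e^x(C₁cos(7x) + C₂sin(7x))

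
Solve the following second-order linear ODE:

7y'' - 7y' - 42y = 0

Characteristic equation: 7r² - 7r - 42 = 0
Divide by 7: r² - r - 6 = 0
Roots: r = 3, -2 (distinct real)
General solution: y = C₁e^(3x) + C₂e^(-2x)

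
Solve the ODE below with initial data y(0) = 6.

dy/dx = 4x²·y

General solution: y = Ce^(4x³/3)
Applying IC y(0) = 6:
Particular solution: y = 6e^(4x³/3)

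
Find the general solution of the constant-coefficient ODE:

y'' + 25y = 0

Characteristic equation: r² + 25 = 0
Roots: r = ±5i (complex conjugates)
General solution: y = C₁cos(5x) + C₂sin(5x)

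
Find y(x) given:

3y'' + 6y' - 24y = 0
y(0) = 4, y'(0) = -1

General solution: y = C₁e^(2x) + C₂e^(-4x)
Applying ICs: C₁ = 5/2, C₂ = 3/2
Particular solution: y = (5/2)e^(2x) + (3/2)e^(-4x)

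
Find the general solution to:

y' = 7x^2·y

Separating variables and integrating:
ln|y| = 7x^3/3 + C

General solution: y = Ce^(7x^3/3)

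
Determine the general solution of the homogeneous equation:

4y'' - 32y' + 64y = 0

Characteristic equation: 4r² - 32r + 64 = 0
Divide by 4: r² - 8r + 16 = 0
Factored: (r - 4)² = 0
Repeated root: r = 4
General solution: y = (C₁ + C₂x)e^(4x)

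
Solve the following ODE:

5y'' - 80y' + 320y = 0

Characteristic equation: 5r² - 80r + 320 = 0
Divide by 5: r² - 16r + 64 = 0
Factored: (r - 8)² = 0
Repeated root: r = 8
General solution: y = (C₁ + C₂x)e^(8x)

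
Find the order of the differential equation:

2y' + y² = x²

The order is 1 (highest derivative is of order 1).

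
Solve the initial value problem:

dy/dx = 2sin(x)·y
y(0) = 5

General solution: y = Ce^(-2cos(x))
Applying IC y(0) = 5:
Particular solution: y = 5e^(2(1-cos(x)))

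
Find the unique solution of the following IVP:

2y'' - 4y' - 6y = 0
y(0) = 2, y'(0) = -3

General solution: y = C₁e^(3x) + C₂e^(-x)
Applying ICs: C₁ = -1/4, C₂ = 9/4
Particular solution: y = -(1/4)e^(3x) + (9/4)e^(-x)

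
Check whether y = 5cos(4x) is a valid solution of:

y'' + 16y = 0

Verification:
y'' = -80cos(4x)
y'' + 16y = 0 ✓

Yes, it is a solution.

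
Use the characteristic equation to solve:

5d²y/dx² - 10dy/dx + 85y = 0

Characteristic equation: 5r² - 10r + 85 = 0
Divide by 5: r² - 2r + 17 = 0
Roots: r = 1 ± 4i (complex conjugates)
General solution: y = e^x(C₁cos(4x) + C₂sin(4x))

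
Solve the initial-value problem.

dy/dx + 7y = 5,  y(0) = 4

General solution: y = 5/7 + Ce^(-7x)
Applying y(0) = 4: C = 4 - 5/7 = 23/7
Particular solution: y = 5/7 + (23/7)e^(-7x)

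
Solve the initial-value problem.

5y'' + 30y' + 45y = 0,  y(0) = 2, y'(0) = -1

General solution: y = (C₁ + C₂x)e^(-3x)
Repeated root r = -3
Applying ICs: C₁ = 2, C₂ = 5
Particular solution: y = (2 + 5x)e^(-3x)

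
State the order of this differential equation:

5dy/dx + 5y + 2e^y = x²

The order is 1 (highest derivative is of order 1).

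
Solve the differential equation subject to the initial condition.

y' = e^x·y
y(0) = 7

General solution: y = Ce^(e^x)
Applying IC y(0) = 7:
Particular solution: y = 7e^(e^x - 1)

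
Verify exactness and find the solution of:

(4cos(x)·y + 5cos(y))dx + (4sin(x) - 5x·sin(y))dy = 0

Verify exactness: ∂M/∂y = ∂N/∂x ✓
Find F(x,y) such that ∂F/∂x = M, ∂F/∂y = N
Solution: 4sin(x)·y + 5x·cos(y) = C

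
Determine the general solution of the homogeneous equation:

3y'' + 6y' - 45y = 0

Characteristic equation: 3r² + 6r - 45 = 0
Divide by 3: r² + 2r - 15 = 0
Roots: r = 3, -5 (distinct real)
General solution: y = C₁e^(3x) + C₂e^(-5x)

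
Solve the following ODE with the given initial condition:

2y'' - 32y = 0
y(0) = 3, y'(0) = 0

General solution: y = C₁e^(4x) + C₂e^(-4x)
Applying ICs: C₁ = 3/2, C₂ = 3/2
Particular solution: y = (3/2)e^(4x) + (3/2)e^(-4x)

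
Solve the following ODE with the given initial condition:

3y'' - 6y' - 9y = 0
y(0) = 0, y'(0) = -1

General solution: y = C₁e^(3x) + C₂e^(-x)
Applying ICs: C₁ = -1/4, C₂ = 1/4
Particular solution: y = -(1/4)e^(3x) + (1/4)e^(-x)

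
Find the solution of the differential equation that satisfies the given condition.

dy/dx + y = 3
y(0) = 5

General solution: y = 3 + Ce^(-x)
Applying y(0) = 5: C = 5 - 3 = 2
Particular solution: y = 3 + 2e^(-x)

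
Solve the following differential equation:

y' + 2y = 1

Using integrating factor method:

General solution: y = 1/2 + Ce^(-2x)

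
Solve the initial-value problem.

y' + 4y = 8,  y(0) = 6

General solution: y = 2 + Ce^(-4x)
Applying y(0) = 6: C = 6 - 2 = 4
Particular solution: y = 2 + 4e^(-4x)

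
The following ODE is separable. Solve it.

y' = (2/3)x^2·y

Separating variables and integrating:
ln|y| = 2x^3/9 + C

General solution: y = Ce^(2x^3/9)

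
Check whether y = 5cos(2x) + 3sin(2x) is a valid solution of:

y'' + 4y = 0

Verification:
y'' = -20cos(2x) - 12sin(2x)
y'' + 4y = 0 ✓

Yes, it is a solution.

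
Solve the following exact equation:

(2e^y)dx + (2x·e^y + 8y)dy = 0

Verify exactness: ∂M/∂y = ∂N/∂x ✓
Find F(x,y) such that ∂F/∂x = M, ∂F/∂y = N
Solution: 2x·e^y + 4y² = C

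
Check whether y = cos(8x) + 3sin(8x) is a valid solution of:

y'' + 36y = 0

Verification:
y'' = -64cos(8x) - 192sin(8x)
y'' + 36y ≠ 0 (frequency mismatch: got 64 instead of 36)

No, it is not a solution.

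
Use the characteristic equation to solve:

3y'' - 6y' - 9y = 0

Characteristic equation: 3r² - 6r - 9 = 0
Divide by 3: r² - 2r - 3 = 0
Roots: r = 3, -1 (distinct real)
General solution: y = C₁e^(3x) + C₂e^(-x)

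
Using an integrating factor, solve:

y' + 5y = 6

Using integrating factor method:

General solution: y = 6/5 + Ce^(-5x)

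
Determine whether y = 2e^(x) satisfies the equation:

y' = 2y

Verification:
y = 2e^(x)
y' = 2e^(x)
But 2y = 4e^(x)
y' ≠ 2y — the derivative does not match

No, it is not a solution.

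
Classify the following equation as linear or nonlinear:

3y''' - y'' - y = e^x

Linear (y and its derivatives appear to the first power only, no products of y terms)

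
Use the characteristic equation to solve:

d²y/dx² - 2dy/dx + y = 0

Characteristic equation: r² - 2r + 1 = 0
Factored: (r - 1)² = 0
Repeated root: r = 1
General solution: y = (C₁ + C₂x)e^x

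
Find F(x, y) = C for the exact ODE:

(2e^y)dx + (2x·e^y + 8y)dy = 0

Verify exactness: ∂M/∂y = ∂N/∂x ✓
Find F(x,y) such that ∂F/∂x = M, ∂F/∂y = N
Solution: 2x·e^y + 4y² = C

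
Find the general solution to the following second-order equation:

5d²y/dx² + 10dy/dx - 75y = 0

Characteristic equation: 5r² + 10r - 75 = 0
Divide by 5: r² + 2r - 15 = 0
Roots: r = 3, -5 (distinct real)
General solution: y = C₁e^(3x) + C₂e^(-5x)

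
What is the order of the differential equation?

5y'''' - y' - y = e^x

The order is 4 (highest derivative is of order 4).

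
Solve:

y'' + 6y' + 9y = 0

Characteristic equation: r² + 6r + 9 = 0
Factored: (r + 3)² = 0
Repeated root: r = -3
General solution: y = (C₁ + C₂x)e^(-3x)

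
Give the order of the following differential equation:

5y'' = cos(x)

The order is 2 (highest derivative is of order 2).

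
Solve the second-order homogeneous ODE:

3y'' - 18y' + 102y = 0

Characteristic equation: 3r² - 18r + 102 = 0
Divide by 3: r² - 6r + 34 = 0
Roots: r = 3 ± 5i (complex conjugates)
General solution: y = e^(3x)(C₁cos(5x) + C₂sin(5x))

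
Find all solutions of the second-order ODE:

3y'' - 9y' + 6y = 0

Characteristic equation: 3r² - 9r + 6 = 0
Divide by 3: r² - 3r + 2 = 0
Roots: r = 2, 1 (distinct real)
General solution: y = C₁e^(2x) + C₂e^x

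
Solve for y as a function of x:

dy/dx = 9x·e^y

Separating variables and integrating:
-e^(-y) = 9x²/2 + C

General solution: y = -ln(C - 9x²/2)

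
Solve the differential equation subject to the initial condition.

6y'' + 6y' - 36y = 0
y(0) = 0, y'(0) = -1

General solution: y = C₁e^(2x) + C₂e^(-3x)
Applying ICs: C₁ = -1/5, C₂ = 1/5
Particular solution: y = -(1/5)e^(2x) + (1/5)e^(-3x)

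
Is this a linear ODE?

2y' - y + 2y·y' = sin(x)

No. Nonlinear (product y·y')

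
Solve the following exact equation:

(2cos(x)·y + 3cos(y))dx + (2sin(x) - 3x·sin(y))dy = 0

Verify exactness: ∂M/∂y = ∂N/∂x ✓
Find F(x,y) such that ∂F/∂x = M, ∂F/∂y = N
Solution: 2sin(x)·y + 3x·cos(y) = C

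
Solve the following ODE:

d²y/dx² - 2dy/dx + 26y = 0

Characteristic equation: r² - 2r + 26 = 0
Roots: r = 1 ± 5i (complex conjugates)
General solution: y = e^x(C₁cos(5x) + C₂sin(5x))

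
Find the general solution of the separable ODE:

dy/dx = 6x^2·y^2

Separating variables and integrating:
-1/y = 2x^3 + C

General solution: y^-1 = -2x^3 + C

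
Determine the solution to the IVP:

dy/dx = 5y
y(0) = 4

General solution: y = Ce^(5x)
Applying IC y(0) = 4:
Particular solution: y = 4e^(5x)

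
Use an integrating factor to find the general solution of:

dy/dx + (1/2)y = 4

Using integrating factor method:

General solution: y = 8 + Ce^(-x/2)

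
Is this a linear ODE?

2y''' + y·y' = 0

No. Nonlinear (product y·y')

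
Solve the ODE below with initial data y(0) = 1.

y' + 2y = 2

General solution: y = 1 + Ce^(-2x)
Applying y(0) = 1: C = 1 - 1 = 0
Particular solution: y = 1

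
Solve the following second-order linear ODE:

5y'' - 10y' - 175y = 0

Characteristic equation: 5r² - 10r - 175 = 0
Divide by 5: r² - 2r - 35 = 0
Roots: r = 7, -5 (distinct real)
General solution: y = C₁e^(7x) + C₂e^(-5x)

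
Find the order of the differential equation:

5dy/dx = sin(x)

The order is 1 (highest derivative is of order 1).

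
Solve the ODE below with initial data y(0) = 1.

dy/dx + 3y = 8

General solution: y = 8/3 + Ce^(-3x)
Applying y(0) = 1: C = 1 - 8/3 = -5/3
Particular solution: y = 8/3 - (5/3)e^(-3x)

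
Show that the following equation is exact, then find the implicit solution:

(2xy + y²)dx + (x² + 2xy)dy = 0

Verify exactness: ∂M/∂y = ∂N/∂x ✓
Find F(x,y) such that ∂F/∂x = M, ∂F/∂y = N
Solution: x²y + xy² = C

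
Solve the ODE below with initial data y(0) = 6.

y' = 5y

General solution: y = Ce^(5x)
Applying IC y(0) = 6:
Particular solution: y = 6e^(5x)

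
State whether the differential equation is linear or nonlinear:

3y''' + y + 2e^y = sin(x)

Nonlinear (e^y is nonlinear in y)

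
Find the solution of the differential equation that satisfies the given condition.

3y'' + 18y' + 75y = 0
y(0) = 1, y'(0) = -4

General solution: y = e^(-3x)(C₁cos(4x) + C₂sin(4x))
Complex roots r = -3 ± 4i
Applying ICs: C₁ = 1, C₂ = -1/4
Particular solution: y = e^(-3x)(cos(4x) - (1/4)sin(4x))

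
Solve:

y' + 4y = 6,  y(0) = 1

General solution: y = 3/2 + Ce^(-4x)
Applying y(0) = 1: C = 1 - 3/2 = -1/2
Particular solution: y = 3/2 - (1/2)e^(-4x)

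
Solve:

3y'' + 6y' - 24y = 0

Characteristic equation: 3r² + 6r - 24 = 0
Divide by 3: r² + 2r - 8 = 0
Roots: r = 2, -4 (distinct real)
General solution: y = C₁e^(2x) + C₂e^(-4x)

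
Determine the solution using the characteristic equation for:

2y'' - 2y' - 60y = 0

Characteristic equation: 2r² - 2r - 60 = 0
Divide by 2: r² - r - 30 = 0
Roots: r = 6, -5 (distinct real)
General solution: y = C₁e^(6x) + C₂e^(-5x)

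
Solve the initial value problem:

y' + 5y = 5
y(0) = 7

General solution: y = 1 + Ce^(-5x)
Applying y(0) = 7: C = 7 - 1 = 6
Particular solution: y = 1 + 6e^(-5x)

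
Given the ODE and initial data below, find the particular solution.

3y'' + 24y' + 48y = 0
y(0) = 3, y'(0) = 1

General solution: y = (C₁ + C₂x)e^(-4x)
Repeated root r = -4
Applying ICs: C₁ = 3, C₂ = 13
Particular solution: y = (3 + 13x)e^(-4x)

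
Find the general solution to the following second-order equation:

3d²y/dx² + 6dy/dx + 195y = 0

Characteristic equation: 3r² + 6r + 195 = 0
Divide by 3: r² + 2r + 65 = 0
Roots: r = -1 ± 8i (complex conjugates)
General solution: y = e^(-x)(C₁cos(8x) + C₂sin(8x))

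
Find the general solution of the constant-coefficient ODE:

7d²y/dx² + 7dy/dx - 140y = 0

Characteristic equation: 7r² + 7r - 140 = 0
Divide by 7: r² + r - 20 = 0
Roots: r = 4, -5 (distinct real)
General solution: y = C₁e^(4x) + C₂e^(-5x)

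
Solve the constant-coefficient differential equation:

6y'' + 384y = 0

Characteristic equation: 6r² + 384 = 0
Divide by 6: r² + 64 = 0
Roots: r = ±8i (complex conjugates)
General solution: y = C₁cos(8x) + C₂sin(8x)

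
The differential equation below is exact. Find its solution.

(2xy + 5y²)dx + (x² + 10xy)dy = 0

Verify exactness: ∂M/∂y = ∂N/∂x ✓
Find F(x,y) such that ∂F/∂x = M, ∂F/∂y = N
Solution: x²y + 5xy² = C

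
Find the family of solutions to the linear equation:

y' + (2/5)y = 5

Using integrating factor method:

General solution: y = 25/2 + Ce^(-2x/5)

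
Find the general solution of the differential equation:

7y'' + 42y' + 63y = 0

Characteristic equation: 7r² + 42r + 63 = 0
Divide by 7: r² + 6r + 9 = 0
Factored: (r + 3)² = 0
Repeated root: r = -3
General solution: y = (C₁ + C₂x)e^(-3x)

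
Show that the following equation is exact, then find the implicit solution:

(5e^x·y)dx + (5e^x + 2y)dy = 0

Verify exactness: ∂M/∂y = ∂N/∂x ✓
Find F(x,y) such that ∂F/∂x = M, ∂F/∂y = N
Solution: 5e^x·y + y² = C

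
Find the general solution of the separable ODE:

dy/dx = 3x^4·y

Separating variables and integrating:
ln|y| = 3x^5/5 + C

General solution: y = Ce^(3x^5/5)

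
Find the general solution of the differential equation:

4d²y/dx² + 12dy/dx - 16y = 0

Characteristic equation: 4r² + 12r - 16 = 0
Divide by 4: r² + 3r - 4 = 0
Roots: r = 1, -4 (distinct real)
General solution: y = C₁e^x + C₂e^(-4x)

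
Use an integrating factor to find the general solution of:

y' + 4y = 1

Using integrating factor method:

General solution: y = 1/4 + Ce^(-4x)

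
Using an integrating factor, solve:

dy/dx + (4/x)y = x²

Using integrating factor method:

General solution: y = (1/7)x^3 + Cx^(-4)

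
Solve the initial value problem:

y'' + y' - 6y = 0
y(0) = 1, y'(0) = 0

General solution: y = C₁e^(2x) + C₂e^(-3x)
Applying ICs: C₁ = 3/5, C₂ = 2/5
Particular solution: y = (3/5)e^(2x) + (2/5)e^(-3x)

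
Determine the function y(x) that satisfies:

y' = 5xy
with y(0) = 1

General solution: y = Ce^(5x²/2)
Applying IC y(0) = 1:
Particular solution: y = e^(5x²/2)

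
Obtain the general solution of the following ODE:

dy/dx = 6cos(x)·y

Separating variables and integrating:
ln|y| = 6sin(x) + C

General solution: y = Ce^(6sin(x))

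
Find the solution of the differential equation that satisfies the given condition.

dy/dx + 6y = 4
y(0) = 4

General solution: y = 2/3 + Ce^(-6x)
Applying y(0) = 4: C = 4 - 2/3 = 10/3
Particular solution: y = 2/3 + (10/3)e^(-6x)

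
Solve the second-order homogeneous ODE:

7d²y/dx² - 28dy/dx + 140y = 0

Characteristic equation: 7r² - 28r + 140 = 0
Divide by 7: r² - 4r + 20 = 0
Roots: r = 2 ± 4i (complex conjugates)
General solution: y = e^(2x)(C₁cos(4x) + C₂sin(4x))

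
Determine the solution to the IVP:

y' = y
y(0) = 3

General solution: y = Ce^x
Applying IC y(0) = 3:
Particular solution: y = 3e^x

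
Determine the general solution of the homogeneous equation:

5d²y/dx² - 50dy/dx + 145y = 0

Characteristic equation: 5r² - 50r + 145 = 0
Divide by 5: r² - 10r + 29 = 0
Roots: r = 5 ± 2i (complex conjugates)
General solution: y = e^(5x)(C₁cos(2x) + C₂sin(2x))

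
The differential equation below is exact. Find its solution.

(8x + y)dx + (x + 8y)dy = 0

Verify exactness: ∂M/∂y = ∂N/∂x ✓
Find F(x,y) such that ∂F/∂x = M, ∂F/∂y = N
Solution: 4x² + xy + 4y² = C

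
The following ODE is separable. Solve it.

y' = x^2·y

Separating variables and integrating:
ln|y| = x^3/3 + C

General solution: y = Ce^(x^3/3)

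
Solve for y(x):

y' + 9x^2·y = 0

Using integrating factor method:

General solution: y = Ce^(-3x^3)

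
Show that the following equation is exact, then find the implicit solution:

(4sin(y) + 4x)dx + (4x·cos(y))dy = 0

Verify exactness: ∂M/∂y = ∂N/∂x ✓
Find F(x,y) such that ∂F/∂x = M, ∂F/∂y = N
Solution: 4x·sin(y) + 2x² = C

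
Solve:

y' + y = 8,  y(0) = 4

General solution: y = 8 + Ce^(-x)
Applying y(0) = 4: C = 4 - 8 = -4
Particular solution: y = 8 - 4e^(-x)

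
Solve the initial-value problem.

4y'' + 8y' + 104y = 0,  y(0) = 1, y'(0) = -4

General solution: y = e^(-x)(C₁cos(5x) + C₂sin(5x))
Complex roots r = -1 ± 5i
Applying ICs: C₁ = 1, C₂ = -3/5
Particular solution: y = e^(-x)(cos(5x) - (3/5)sin(5x))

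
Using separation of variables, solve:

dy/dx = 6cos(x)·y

Separating variables and integrating:
ln|y| = 6sin(x) + C

General solution: y = Ce^(6sin(x))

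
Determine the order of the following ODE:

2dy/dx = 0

The order is 1 (highest derivative is of order 1).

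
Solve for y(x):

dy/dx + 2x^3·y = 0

Using integrating factor method:

General solution: y = Ce^(-x^4/2)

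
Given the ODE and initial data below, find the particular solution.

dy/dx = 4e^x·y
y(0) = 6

General solution: y = Ce^(4e^x)
Applying IC y(0) = 6:
Particular solution: y = 6e^(4(e^x - 1))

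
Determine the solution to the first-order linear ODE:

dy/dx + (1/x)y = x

Using integrating factor method:

General solution: y = (1/3)x^2 + C/x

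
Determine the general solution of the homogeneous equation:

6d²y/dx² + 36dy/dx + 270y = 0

Characteristic equation: 6r² + 36r + 270 = 0
Divide by 6: r² + 6r + 45 = 0
Roots: r = -3 ± 6i (complex conjugates)
General solution: y = e^(-3x)(C₁cos(6x) + C₂sin(6x))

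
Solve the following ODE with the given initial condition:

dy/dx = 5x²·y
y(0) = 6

General solution: y = Ce^(5x³/3)
Applying IC y(0) = 6:
Particular solution: y = 6e^(5x³/3)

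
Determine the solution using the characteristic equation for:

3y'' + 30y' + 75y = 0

Characteristic equation: 3r² + 30r + 75 = 0
Divide by 3: r² + 10r + 25 = 0
Factored: (r + 5)² = 0
Repeated root: r = -5
General solution: y = (C₁ + C₂x)e^(-5x)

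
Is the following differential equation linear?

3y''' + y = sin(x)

Yes. Linear (y and its derivatives appear to the first power only, no products of y terms)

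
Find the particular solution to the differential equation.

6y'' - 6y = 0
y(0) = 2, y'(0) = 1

General solution: y = C₁e^x + C₂e^(-x)
Applying ICs: C₁ = 3/2, C₂ = 1/2
Particular solution: y = (3/2)e^x + (1/2)e^(-x)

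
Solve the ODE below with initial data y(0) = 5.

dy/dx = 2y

General solution: y = Ce^(2x)
Applying IC y(0) = 5:
Particular solution: y = 5e^(2x)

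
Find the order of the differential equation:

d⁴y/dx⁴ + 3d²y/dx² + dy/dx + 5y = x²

The order is 4 (highest derivative is of order 4).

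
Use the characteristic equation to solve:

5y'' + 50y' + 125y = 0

Characteristic equation: 5r² + 50r + 125 = 0
Divide by 5: r² + 10r + 25 = 0
Factored: (r + 5)² = 0
Repeated root: r = -5
General solution: y = (C₁ + C₂x)e^(-5x)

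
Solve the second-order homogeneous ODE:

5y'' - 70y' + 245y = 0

Characteristic equation: 5r² - 70r + 245 = 0
Divide by 5: r² - 14r + 49 = 0
Factored: (r - 7)² = 0
Repeated root: r = 7
General solution: y = (C₁ + C₂x)e^(7x)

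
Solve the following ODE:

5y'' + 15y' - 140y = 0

Characteristic equation: 5r² + 15r - 140 = 0
Divide by 5: r² + 3r - 28 = 0
Roots: r = 4, -7 (distinct real)
General solution: y = C₁e^(4x) + C₂e^(-7x)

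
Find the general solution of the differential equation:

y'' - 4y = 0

Characteristic equation: r² - 4 = 0
Roots: r = 2, -2 (distinct real)
General solution: y = C₁e^(2x) + C₂e^(-2x)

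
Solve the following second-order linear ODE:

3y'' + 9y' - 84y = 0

Characteristic equation: 3r² + 9r - 84 = 0
Divide by 3: r² + 3r - 28 = 0
Roots: r = 4, -7 (distinct real)
General solution: y = C₁e^(4x) + C₂e^(-7x)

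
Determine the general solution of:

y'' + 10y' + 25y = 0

Characteristic equation: r² + 10r + 25 = 0
Factored: (r + 5)² = 0
Repeated root: r = -5
General solution: y = (C₁ + C₂x)e^(-5x)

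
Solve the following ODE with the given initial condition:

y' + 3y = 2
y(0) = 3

General solution: y = 2/3 + Ce^(-3x)
Applying y(0) = 3: C = 3 - 2/3 = 7/3
Particular solution: y = 2/3 + (7/3)e^(-3x)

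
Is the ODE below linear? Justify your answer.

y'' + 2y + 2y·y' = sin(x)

No. Nonlinear (product y·y')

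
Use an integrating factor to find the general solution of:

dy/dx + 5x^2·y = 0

Using integrating factor method:

General solution: y = Ce^(-5x^3/3)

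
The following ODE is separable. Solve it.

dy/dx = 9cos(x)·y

Separating variables and integrating:
ln|y| = 9sin(x) + C

General solution: y = Ce^(9sin(x))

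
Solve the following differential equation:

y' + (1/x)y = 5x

Using integrating factor method:

General solution: y = (5/3)x^2 + C/x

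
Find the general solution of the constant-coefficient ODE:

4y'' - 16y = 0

Characteristic equation: 4r² - 16 = 0
Divide by 4: r² - 4 = 0
Roots: r = 2, -2 (distinct real)
General solution: y = C₁e^(2x) + C₂e^(-2x)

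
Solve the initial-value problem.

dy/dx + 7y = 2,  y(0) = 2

General solution: y = 2/7 + Ce^(-7x)
Applying y(0) = 2: C = 2 - 2/7 = 12/7
Particular solution: y = 2/7 + (12/7)e^(-7x)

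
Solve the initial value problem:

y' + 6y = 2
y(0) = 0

General solution: y = 1/3 + Ce^(-6x)
Applying y(0) = 0: C = 0 - 1/3 = -1/3
Particular solution: y = 1/3 - (1/3)e^(-6x)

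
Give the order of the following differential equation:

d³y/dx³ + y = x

The order is 3 (highest derivative is of order 3).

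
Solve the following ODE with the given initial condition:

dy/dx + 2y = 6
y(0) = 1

General solution: y = 3 + Ce^(-2x)
Applying y(0) = 1: C = 1 - 3 = -2
Particular solution: y = 3 - 2e^(-2x)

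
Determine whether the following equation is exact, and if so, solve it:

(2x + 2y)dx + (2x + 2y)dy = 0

Verify exactness: ∂M/∂y = ∂N/∂x ✓
Find F(x,y) such that ∂F/∂x = M, ∂F/∂y = N
Solution: x² + 2xy + y² = C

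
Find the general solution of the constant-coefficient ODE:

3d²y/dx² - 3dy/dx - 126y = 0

Characteristic equation: 3r² - 3r - 126 = 0
Divide by 3: r² - r - 42 = 0
Roots: r = 7, -6 (distinct real)
General solution: y = C₁e^(7x) + C₂e^(-6x)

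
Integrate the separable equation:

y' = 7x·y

Separating variables and integrating:
ln|y| = 7x^2/2 + C

General solution: y = Ce^(7x^2/2)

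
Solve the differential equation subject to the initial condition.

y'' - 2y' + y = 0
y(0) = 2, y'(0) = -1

General solution: y = (C₁ + C₂x)e^x
Repeated root r = 1
Applying ICs: C₁ = 2, C₂ = -3
Particular solution: y = (2 - 3x)e^x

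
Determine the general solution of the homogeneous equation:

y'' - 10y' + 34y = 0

Characteristic equation: r² - 10r + 34 = 0
Roots: r = 5 ± 3i (complex conjugates)
General solution: y = e^(5x)(C₁cos(3x) + C₂sin(3x))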